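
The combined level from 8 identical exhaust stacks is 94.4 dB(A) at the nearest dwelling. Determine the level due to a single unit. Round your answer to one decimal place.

85.4 dB(A)

8 equal contributions raise the level by 10·log₁₀ 8 = 9.031 dB, so each unit alone gives 94.4 − 9.031.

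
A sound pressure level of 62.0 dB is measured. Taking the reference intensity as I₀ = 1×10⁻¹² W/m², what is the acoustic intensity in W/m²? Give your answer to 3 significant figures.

1.58e-06 W/m²

I = I₀·10^(L/10) = 10⁻¹² × 10^(62.0/10) = 10^(-5.800).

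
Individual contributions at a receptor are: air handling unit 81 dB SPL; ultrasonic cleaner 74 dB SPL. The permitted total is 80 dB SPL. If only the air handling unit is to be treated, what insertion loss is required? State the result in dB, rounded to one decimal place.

2.3 dB

Fixed contribution from the other source: Σ 10^(L/10) = 10^(74/10) = 2.512e+07 (74.00 dB SPL).
The limit corresponds to 10^(80/10) = 1.000e+08; subtracting the fixed part leaves 7.488e+07 for the air handling unit, i.e. 78.74 dB SPL.
So the air handling unit must be reduced from 81 to 78.74 dB SPL: IL = 2.26 dB.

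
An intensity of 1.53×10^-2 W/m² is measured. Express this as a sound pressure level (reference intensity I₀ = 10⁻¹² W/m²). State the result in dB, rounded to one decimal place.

101.8 dB

Dividing by I₀ shifts the exponent by 12: I/I₀ = 1.53×10^10.
L = 10·(0.1847 + 10) = 101.85 dB.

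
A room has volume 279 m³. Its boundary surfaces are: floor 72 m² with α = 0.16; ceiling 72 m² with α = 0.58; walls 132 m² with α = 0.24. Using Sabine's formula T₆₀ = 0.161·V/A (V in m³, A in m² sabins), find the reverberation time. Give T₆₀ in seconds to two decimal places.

Summing Sᵢαᵢ: 72·0.16 + 72·0.58 + 132·0.24 = 84.96 m².
T₆₀ = 0.161·V/A = 0.161·279/84.96 = 0.529 s.

0.53 s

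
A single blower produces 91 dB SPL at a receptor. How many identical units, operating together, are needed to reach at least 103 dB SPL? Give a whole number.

16

N identical sources give L₁ + 10·log₁₀ N, so require 10·log₁₀ N ≥ 103 − 91 = 12.0 dB.
N ≥ 10^(12.0/10) = 15.849, so N = 16.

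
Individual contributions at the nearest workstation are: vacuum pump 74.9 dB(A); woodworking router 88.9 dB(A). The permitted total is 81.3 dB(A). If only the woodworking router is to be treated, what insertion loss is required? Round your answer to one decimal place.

8.7 dB

The untreated sources together contribute 10^(74.9/10) = 3.090e+07, i.e. 74.90 dB(A).
The limit corresponds to 10^(81.3/10) = 1.349e+08; subtracting the fixed part leaves 1.040e+08 for the woodworking router, i.e. 80.17 dB(A).
So the woodworking router must be reduced from 88.9 to 80.17 dB(A): IL = 8.73 dB.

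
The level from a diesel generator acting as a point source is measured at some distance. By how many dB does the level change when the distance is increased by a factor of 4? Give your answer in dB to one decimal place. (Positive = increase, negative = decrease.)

A point source loses 6 dB per doubling of distance; generally ΔL = −20·log₁₀(r₂/r₁).
ΔL = −20·log₁₀(4) = -12.04 dB.

-12.0 dB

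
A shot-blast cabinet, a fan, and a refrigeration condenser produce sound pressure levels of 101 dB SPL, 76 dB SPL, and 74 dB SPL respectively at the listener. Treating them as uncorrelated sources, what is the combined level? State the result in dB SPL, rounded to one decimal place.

101.0 dB SPL

For uncorrelated sources the intensities add, so convert each level to linear form, sum, and take 10·log₁₀ of the total.
Σ 10^(L/10) = 10^(101/10) + 10^(76/10) + 10^(74/10) = 1.265e+10.
L_total = 10·log₁₀(1.265e+10) = 101.02 dB SPL.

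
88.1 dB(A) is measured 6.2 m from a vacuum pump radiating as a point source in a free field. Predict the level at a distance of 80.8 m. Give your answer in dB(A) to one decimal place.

65.8 dB(A)

Point-source attenuation: ΔL = 20·log₁₀(r₂/r₁) = 20·log₁₀(80.8/6.2) = 22.300 dB.
L₂ = 88.1 − 20·log₁₀(80.8/6.2) = 88.1 − 22.300 = 65.80 dB(A).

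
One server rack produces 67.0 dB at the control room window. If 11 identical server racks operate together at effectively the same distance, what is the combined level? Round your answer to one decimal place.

With 11 equal, uncorrelated contributions the intensity is 11× that of one unit, giving a rise of 10·log₁₀ 11.
L_total = 67.0 + 10·log₁₀(11) = 67.0 + 10.414 = 77.41 dB.

77.4 dB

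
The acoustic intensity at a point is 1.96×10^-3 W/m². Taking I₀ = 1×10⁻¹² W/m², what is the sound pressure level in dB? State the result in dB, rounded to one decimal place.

Dividing by I₀ shifts the exponent by 12: I/I₀ = 1.96×10^9.
L = 10·(0.2923 + 9) = 92.92 dB.

92.9 dB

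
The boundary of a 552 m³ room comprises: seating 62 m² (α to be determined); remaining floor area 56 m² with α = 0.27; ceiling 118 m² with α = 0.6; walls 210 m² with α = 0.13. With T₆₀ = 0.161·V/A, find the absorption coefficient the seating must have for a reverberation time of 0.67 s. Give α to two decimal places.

0.31

From T₆₀ = 0.161·V/A, the target T₆₀ = 0.67 s needs A = 0.161·552/0.67 = 132.64 m².
Absorption from the other surfaces = 56·0.27 + 118·0.6 + 210·0.13 = 113.22 m², so the seating must supply 19.42 m² over 62 m².
α = 19.42/62 = 0.313.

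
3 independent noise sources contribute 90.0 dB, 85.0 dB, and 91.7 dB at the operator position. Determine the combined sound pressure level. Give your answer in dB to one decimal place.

94.5 dB

For uncorrelated sources the intensities add, so convert each level to linear form, sum, and take 10·log₁₀ of the total.
Σ 10^(L/10) = 10^(90.0/10) + 10^(85.0/10) + 10^(91.7/10) = 2.795e+09.
L_total = 10·log₁₀(2.795e+09) = 94.46 dB.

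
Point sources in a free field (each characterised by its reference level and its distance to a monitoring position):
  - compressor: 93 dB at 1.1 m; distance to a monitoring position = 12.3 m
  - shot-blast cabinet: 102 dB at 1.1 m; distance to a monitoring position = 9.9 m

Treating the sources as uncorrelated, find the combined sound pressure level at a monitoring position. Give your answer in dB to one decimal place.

First find each source's level at the receiver (point-source: −20·log₁₀(r/r_ref)), then combine on an intensity basis.
compressor: 93 − 20·log₁₀(12.3/1.1) = 93 − 20.97 = 72.03 dB.
shot-blast cabinet: 102 − 20·log₁₀(9.9/1.1) = 102 − 19.08 = 82.92 dB.
Σ 10^(L/10) = 2.116e+08 → L_total = 10·log₁₀(2.116e+08) = 83.26 dB.

83.3 dB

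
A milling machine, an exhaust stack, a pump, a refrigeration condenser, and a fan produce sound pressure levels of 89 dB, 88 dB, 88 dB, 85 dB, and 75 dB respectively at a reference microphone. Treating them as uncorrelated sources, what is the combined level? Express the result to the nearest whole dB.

94 dB

Incoherent sources combine by intensity addition: L_total = 10·log₁₀(Σ 10^(L_i/10)).
Σ 10^(L/10) = 10^(89/10) + 10^(88/10) + 10^(88/10) + 10^(85/10) + 10^(75/10) = 2.404e+09.
L_total = 10·log₁₀(2.404e+09) = 93.81 dB.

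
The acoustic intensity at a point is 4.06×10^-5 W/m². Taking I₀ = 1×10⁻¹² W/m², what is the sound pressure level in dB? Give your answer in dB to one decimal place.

L = 10·log₁₀(I/I₀) = 10·log₁₀(4.06×10^-5/10⁻¹²) = 10·log₁₀(4.06×10^7).
L = 10·(0.6085 + 7) = 76.09 dB.

76.1 dB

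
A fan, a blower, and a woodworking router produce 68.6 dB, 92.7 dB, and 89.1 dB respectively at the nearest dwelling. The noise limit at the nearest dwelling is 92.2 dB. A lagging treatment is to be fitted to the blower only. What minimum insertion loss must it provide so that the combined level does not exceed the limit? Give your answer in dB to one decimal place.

Everything except the blower sums to 10^(68.6/10) + 10^(89.1/10) = 8.201e+08 in linear terms, 89.14 dB.
The limit corresponds to 10^(92.2/10) = 1.660e+09; subtracting the fixed part leaves 8.395e+08 for the blower, i.e. 89.24 dB.
So the blower must be reduced from 92.7 to 89.24 dB: IL = 3.46 dB.

3.5 dB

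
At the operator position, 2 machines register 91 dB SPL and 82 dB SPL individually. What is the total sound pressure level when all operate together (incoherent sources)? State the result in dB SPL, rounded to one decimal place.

Incoherent sources combine by intensity addition: L_total = 10·log₁₀(Σ 10^(L_i/10)).
Σ 10^(L/10) = 10^(91/10) + 10^(82/10) = 1.417e+09.
L_total = 10·log₁₀(1.417e+09) = 91.51 dB SPL.

91.5 dB SPL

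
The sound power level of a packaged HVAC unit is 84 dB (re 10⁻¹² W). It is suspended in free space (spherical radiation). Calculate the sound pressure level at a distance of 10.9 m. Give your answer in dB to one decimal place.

52.3 dB

L_p = L_w − 10·log₁₀(4π·r²) with r = 10.9 m.
4π·r² = 1493 m², 10·log₁₀ of that is 31.741 dB.
L_p = 84 − 31.741 = 52.26 dB.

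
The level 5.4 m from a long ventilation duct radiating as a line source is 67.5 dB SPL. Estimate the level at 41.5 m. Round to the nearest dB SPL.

Cylindrical spreading from a line source gives a 10·log₁₀(r₂/r₁) drop.
L₂ = 67.5 − 10·log₁₀(41.5/5.4) = 67.5 − 8.857 = 58.64 dB SPL.

59 dB SPL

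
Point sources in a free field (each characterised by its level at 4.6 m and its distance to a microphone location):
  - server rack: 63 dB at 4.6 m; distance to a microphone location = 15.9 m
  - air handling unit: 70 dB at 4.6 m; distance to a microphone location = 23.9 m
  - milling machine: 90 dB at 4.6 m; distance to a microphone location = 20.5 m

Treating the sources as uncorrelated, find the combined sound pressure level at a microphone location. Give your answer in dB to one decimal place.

77.1 dB

First find each source's level at the receiver (point-source: −20·log₁₀(r/r_ref)), then combine on an intensity basis.
server rack: 63 − 20·log₁₀(15.9/4.6) = 63 − 10.77 = 52.23 dB.
air handling unit: 70 − 20·log₁₀(23.9/4.6) = 70 − 14.31 = 55.69 dB.
milling machine: 90 − 20·log₁₀(20.5/4.6) = 90 − 12.98 = 77.02 dB.
Σ 10^(L/10) = 5.089e+07 → L_total = 10·log₁₀(5.089e+07) = 77.07 dB.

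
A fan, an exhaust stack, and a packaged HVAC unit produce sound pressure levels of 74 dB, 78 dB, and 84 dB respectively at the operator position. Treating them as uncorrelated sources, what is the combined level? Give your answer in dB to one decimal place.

Incoherent sources combine by intensity addition: L_total = 10·log₁₀(Σ 10^(L_i/10)).
Σ 10^(L/10) = 10^(74/10) + 10^(78/10) + 10^(84/10) = 3.394e+08.
L_total = 10·log₁₀(3.394e+08) = 85.31 dB.

85.3 dB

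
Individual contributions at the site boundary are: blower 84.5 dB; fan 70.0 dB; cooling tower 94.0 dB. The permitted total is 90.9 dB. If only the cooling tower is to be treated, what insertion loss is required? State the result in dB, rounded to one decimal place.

4.3 dB

The untreated sources together contribute 10^(84.5/10) + 10^(70.0/10) = 2.918e+08, i.e. 84.65 dB.
To meet 90.9 dB overall, the treated cooling tower may contribute at most 10^(90.9/10) − 2.918e+08 = 9.384e+08, i.e. 89.72 dB.
Required insertion loss = 94.0 − 89.72 = 4.28 dB.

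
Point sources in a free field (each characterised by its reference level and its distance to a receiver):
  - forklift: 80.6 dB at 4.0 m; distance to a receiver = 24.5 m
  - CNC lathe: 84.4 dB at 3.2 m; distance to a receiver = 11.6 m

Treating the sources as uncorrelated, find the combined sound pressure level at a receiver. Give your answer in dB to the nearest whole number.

74 dB

Apply inverse-square spreading to bring every level to the receiver, then sum 10^(L/10).
forklift: 80.6 − 20·log₁₀(24.5/4.0) = 80.6 − 15.74 = 64.86 dB.
CNC lathe: 84.4 − 20·log₁₀(11.6/3.2) = 84.4 − 11.19 = 73.21 dB.
Σ 10^(L/10) = 2.402e+07 → L_total = 10·log₁₀(2.402e+07) = 73.81 dB.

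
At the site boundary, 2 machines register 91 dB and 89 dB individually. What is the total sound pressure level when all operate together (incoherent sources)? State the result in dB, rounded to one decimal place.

93.1 dB

Incoherent sources combine by intensity addition: L_total = 10·log₁₀(Σ 10^(L_i/10)).
Σ 10^(L/10) = 10^(91/10) + 10^(89/10) = 2.053e+09.
L_total = 10·log₁₀(2.053e+09) = 93.12 dB.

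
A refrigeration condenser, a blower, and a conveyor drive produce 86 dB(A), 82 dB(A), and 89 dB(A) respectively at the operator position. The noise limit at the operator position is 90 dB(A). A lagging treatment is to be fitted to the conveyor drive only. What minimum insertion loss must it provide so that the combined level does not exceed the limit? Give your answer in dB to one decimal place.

2.5 dB

Fixed contribution from the other sources: Σ 10^(L/10) = 10^(86/10) + 10^(82/10) = 5.566e+08 (87.46 dB(A)).
The limit corresponds to 10^(90/10) = 1.000e+09; subtracting the fixed part leaves 4.434e+08 for the conveyor drive, i.e. 86.47 dB(A).
So the conveyor drive must be reduced from 89 to 86.47 dB(A): IL = 2.53 dB.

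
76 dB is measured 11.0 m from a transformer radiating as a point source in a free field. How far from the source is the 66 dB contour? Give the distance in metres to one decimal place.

Point-source spreading drops the level by 20·log₁₀(r₂/r₁); inverting, r₂/r₁ = 10^(ΔL/20).
r₂ = 11.0·10^((76−66)/20) = 11.0·10^(10.0/20) = 34.79 m.

34.8 m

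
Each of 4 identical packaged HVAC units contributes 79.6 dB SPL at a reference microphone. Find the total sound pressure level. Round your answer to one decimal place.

85.6 dB SPL

L_total = L₁ + 10·log₁₀ N for N identical incoherent sources.
L_total = 79.6 + 10·log₁₀(4) = 79.6 + 6.021 = 85.62 dB SPL.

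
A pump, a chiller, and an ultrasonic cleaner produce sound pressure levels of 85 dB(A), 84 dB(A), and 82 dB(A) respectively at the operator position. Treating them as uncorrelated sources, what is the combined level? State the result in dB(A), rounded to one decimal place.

Incoherent sources combine by intensity addition: L_total = 10·log₁₀(Σ 10^(L_i/10)).
Σ 10^(L/10) = 10^(85/10) + 10^(84/10) + 10^(82/10) = 7.259e+08.
L_total = 10·log₁₀(7.259e+08) = 88.61 dB(A).

88.6 dB(A)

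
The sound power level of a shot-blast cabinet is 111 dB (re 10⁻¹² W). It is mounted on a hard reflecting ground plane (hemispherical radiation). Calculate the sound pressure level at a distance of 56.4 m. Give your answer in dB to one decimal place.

68.0 dB

Free-field hemispherical radiation: L_p = L_w − 10·log₁₀(2π·r²), r = 56.4 m.
2π·r² = 1.999e+04 m², 10·log₁₀ of that is 43.007 dB.
L_p = 111 − 43.007 = 67.99 dB.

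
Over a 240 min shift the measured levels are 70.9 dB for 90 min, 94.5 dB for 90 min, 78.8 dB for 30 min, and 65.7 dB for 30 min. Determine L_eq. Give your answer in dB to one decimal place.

The energy average is taken in the linear domain: L_eq = 10·log₁₀[(Σ tᵢ·10^(Lᵢ/10))/T], T = 240 min.
Σ tᵢ·10^(Lᵢ/10) = 90·10^(70.9/10) + 90·10^(94.5/10) + 30·10^(78.8/10) + 30·10^(65.7/10) = 2.571e+11.
L_eq = 10·log₁₀(2.571e+11/240) = 90.30 dB.

90.3 dB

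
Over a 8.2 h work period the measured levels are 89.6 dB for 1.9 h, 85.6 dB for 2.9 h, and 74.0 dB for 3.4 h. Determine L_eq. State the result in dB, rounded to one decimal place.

Weight each interval's intensity by its duration and average over T = 8.2 h:
Σ tᵢ·10^(Lᵢ/10) = 1.9·10^(89.6/10) + 2.9·10^(85.6/10) + 3.4·10^(74.0/10) = 2.871e+09.
L_eq = 10·log₁₀(2.871e+09/8.2) = 85.44 dB.

85.4 dB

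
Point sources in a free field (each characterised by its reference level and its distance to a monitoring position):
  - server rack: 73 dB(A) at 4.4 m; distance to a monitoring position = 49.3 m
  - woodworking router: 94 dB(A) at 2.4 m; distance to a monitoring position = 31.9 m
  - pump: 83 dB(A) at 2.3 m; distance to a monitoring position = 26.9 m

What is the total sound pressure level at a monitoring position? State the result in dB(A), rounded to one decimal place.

72.0 dB(A)

Propagate each source to the receiver with L = L_ref − 20·log₁₀(r/r_ref), then add intensities.
server rack: 73 − 20·log₁₀(49.3/4.4) = 73 − 20.99 = 52.01 dB(A).
woodworking router: 94 − 20·log₁₀(31.9/2.4) = 94 − 22.47 = 71.53 dB(A).
pump: 83 − 20·log₁₀(26.9/2.3) = 83 − 21.36 = 61.64 dB(A).
Σ 10^(L/10) = 1.584e+07 → L_total = 10·log₁₀(1.584e+07) = 72.00 dB(A).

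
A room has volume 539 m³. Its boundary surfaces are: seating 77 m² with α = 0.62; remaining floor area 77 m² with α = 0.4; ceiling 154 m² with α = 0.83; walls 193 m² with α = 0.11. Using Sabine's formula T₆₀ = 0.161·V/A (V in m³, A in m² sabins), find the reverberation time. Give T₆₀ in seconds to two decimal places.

A = Σ Sᵢαᵢ = 77·0.62 + 77·0.4 + 154·0.83 + 193·0.11 = 227.59 m².
T₆₀ = 0.161 × 539 / 227.59 = 0.381 s.

0.38 s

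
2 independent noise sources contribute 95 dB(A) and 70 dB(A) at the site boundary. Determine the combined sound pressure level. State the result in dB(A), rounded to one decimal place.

95.0 dB(A)

Incoherent sources combine by intensity addition: L_total = 10·log₁₀(Σ 10^(L_i/10)).
Σ 10^(L/10) = 10^(95/10) + 10^(70/10) = 3.172e+09.
L_total = 10·log₁₀(3.172e+09) = 95.01 dB(A).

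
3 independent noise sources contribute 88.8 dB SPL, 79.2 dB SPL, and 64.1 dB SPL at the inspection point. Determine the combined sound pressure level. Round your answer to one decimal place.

89.3 dB SPL

Incoherent sources combine by intensity addition: L_total = 10·log₁₀(Σ 10^(L_i/10)).
Σ 10^(L/10) = 10^(88.8/10) + 10^(79.2/10) + 10^(64.1/10) = 8.443e+08.
L_total = 10·log₁₀(8.443e+08) = 89.27 dB SPL.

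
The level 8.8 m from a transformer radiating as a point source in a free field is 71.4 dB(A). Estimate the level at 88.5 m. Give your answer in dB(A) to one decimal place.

51.4 dB(A)

Point-source attenuation: ΔL = 20·log₁₀(r₂/r₁) = 20·log₁₀(88.5/8.8) = 20.049 dB.
L₂ = 71.4 − 20·log₁₀(88.5/8.8) = 71.4 − 20.049 = 51.35 dB(A).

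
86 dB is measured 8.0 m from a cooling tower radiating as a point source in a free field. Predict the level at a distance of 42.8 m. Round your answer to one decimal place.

For a point source, L₂ = L₁ − 20·log₁₀(r₂/r₁).
L₂ = 86 − 20·log₁₀(42.8/8.0) = 86 − 14.567 = 71.43 dB.

71.4 dB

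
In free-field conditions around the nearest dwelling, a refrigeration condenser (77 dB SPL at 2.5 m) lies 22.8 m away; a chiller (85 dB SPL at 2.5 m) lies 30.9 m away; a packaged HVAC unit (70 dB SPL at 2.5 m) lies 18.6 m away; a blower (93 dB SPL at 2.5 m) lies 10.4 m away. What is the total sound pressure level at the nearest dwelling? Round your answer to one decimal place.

80.7 dB SPL

Apply inverse-square spreading to bring every level to the receiver, then sum 10^(L/10).
refrigeration condenser: 77 − 20·log₁₀(22.8/2.5) = 77 − 19.20 = 57.80 dB SPL.
chiller: 85 − 20·log₁₀(30.9/2.5) = 85 − 21.84 = 63.16 dB SPL.
packaged HVAC unit: 70 − 20·log₁₀(18.6/2.5) = 70 − 17.43 = 52.57 dB SPL.
blower: 93 − 20·log₁₀(10.4/2.5) = 93 − 12.38 = 80.62 dB SPL.
Σ 10^(L/10) = 1.181e+08 → L_total = 10·log₁₀(1.181e+08) = 80.72 dB SPL.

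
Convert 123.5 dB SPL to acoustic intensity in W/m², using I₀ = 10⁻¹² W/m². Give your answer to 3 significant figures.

2.24 W/m²

I = I₀·10^(L/10) = 10⁻¹² × 10^(123.5/10) = 10^(0.350).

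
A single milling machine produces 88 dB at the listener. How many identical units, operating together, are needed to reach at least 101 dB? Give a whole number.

N identical sources give L₁ + 10·log₁₀ N, so require 10·log₁₀ N ≥ 101 − 88 = 13.0 dB.
N ≥ 10^(13.0/10) = 19.953, so N = 20.

20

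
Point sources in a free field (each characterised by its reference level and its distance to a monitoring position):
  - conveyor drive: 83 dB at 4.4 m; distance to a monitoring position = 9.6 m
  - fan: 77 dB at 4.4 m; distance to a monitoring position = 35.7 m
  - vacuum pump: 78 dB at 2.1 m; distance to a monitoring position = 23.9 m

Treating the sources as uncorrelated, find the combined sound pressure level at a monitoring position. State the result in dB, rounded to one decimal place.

76.4 dB

First find each source's level at the receiver (point-source: −20·log₁₀(r/r_ref)), then combine on an intensity basis.
conveyor drive: 83 − 20·log₁₀(9.6/4.4) = 83 − 6.78 = 76.22 dB.
fan: 77 − 20·log₁₀(35.7/4.4) = 77 − 18.18 = 58.82 dB.
vacuum pump: 78 − 20·log₁₀(23.9/2.1) = 78 − 21.12 = 56.88 dB.
Σ 10^(L/10) = 4.316e+07 → L_total = 10·log₁₀(4.316e+07) = 76.35 dB.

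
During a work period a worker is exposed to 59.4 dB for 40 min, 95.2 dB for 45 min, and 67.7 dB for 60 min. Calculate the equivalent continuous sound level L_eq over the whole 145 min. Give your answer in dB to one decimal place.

L_eq = 10·log₁₀[(1/T)·Σ tᵢ·10^(Lᵢ/10)] with T = 145 min.
Σ tᵢ·10^(Lᵢ/10) = 40·10^(59.4/10) + 45·10^(95.2/10) + 60·10^(67.7/10) = 1.494e+11.
L_eq = 10·log₁₀(1.494e+11/145) = 90.13 dB.

90.1 dB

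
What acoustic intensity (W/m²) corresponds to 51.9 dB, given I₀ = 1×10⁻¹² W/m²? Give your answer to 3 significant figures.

1.55e-07 W/m²

I = I₀·10^(L/10) = 10⁻¹² × 10^(51.9/10) = 10^(-6.810).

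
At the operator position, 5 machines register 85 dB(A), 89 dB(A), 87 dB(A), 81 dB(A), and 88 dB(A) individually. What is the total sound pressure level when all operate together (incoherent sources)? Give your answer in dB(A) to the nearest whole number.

For uncorrelated sources the intensities add, so convert each level to linear form, sum, and take 10·log₁₀ of the total.
Σ 10^(L/10) = 10^(85/10) + 10^(89/10) + 10^(87/10) + 10^(81/10) + 10^(88/10) = 2.369e+09.
L_total = 10·log₁₀(2.369e+09) = 93.74 dB(A).

94 dB(A)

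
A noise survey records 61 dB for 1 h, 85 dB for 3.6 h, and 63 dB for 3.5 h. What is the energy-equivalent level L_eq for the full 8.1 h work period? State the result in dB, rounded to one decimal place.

81.5 dB

The energy average is taken in the linear domain: L_eq = 10·log₁₀[(Σ tᵢ·10^(Lᵢ/10))/T], T = 8.1 h.
Σ tᵢ·10^(Lᵢ/10) = 1·10^(61/10) + 3.6·10^(85/10) + 3.5·10^(63/10) = 1.147e+09.
L_eq = 10·log₁₀(1.147e+09/8.1) = 81.51 dB.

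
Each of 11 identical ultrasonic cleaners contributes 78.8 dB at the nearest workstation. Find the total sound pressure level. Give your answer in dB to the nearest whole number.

89 dB

N identical incoherent sources raise the level by 10·log₁₀ N.
L_total = 78.8 + 10·log₁₀(11) = 78.8 + 10.414 = 89.21 dB.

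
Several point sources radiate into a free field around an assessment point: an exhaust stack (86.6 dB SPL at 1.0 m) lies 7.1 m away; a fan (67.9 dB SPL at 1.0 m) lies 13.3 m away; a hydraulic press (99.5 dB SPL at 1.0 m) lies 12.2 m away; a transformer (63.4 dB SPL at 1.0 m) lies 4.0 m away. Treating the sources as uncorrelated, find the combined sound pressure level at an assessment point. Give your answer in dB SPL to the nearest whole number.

78 dB SPL

First find each source's level at the receiver (point-source: −20·log₁₀(r/r_ref)), then combine on an intensity basis.
exhaust stack: 86.6 − 20·log₁₀(7.1/1.0) = 86.6 − 17.03 = 69.57 dB SPL.
fan: 67.9 − 20·log₁₀(13.3/1.0) = 67.9 − 22.48 = 45.42 dB SPL.
hydraulic press: 99.5 − 20·log₁₀(12.2/1.0) = 99.5 − 21.73 = 77.77 dB SPL.
transformer: 63.4 − 20·log₁₀(4.0/1.0) = 63.4 − 12.04 = 51.36 dB SPL.
Σ 10^(L/10) = 6.912e+07 → L_total = 10·log₁₀(6.912e+07) = 78.40 dB SPL.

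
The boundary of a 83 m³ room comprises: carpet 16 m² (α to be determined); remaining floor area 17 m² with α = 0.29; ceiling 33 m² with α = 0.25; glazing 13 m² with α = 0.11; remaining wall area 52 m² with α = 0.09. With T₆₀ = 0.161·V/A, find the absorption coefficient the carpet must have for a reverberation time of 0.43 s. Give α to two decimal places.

Required total absorption A = 0.161·83/0.43 = 31.08 m².
Absorption from the other surfaces = 17·0.29 + 33·0.25 + 13·0.11 + 52·0.09 = 19.29 m², so the carpet must supply 11.79 m² over 16 m².
α = 11.79/16 = 0.737.

0.74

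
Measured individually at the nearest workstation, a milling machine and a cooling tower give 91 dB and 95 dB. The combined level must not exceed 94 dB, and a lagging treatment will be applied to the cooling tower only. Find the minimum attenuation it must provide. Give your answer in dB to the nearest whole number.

4 dB

The untreated sources together contribute 10^(91/10) = 1.259e+09, i.e. 91.00 dB.
The limit corresponds to 10^(94/10) = 2.512e+09; subtracting the fixed part leaves 1.253e+09 for the cooling tower, i.e. 90.98 dB.
So the cooling tower must be reduced from 95 to 90.98 dB: IL = 4.02 dB.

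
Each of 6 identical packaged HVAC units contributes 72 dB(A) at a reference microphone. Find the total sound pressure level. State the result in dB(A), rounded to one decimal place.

L_total = L₁ + 10·log₁₀ N for N identical incoherent sources.
L_total = 72 + 10·log₁₀(6) = 72 + 7.782 = 79.78 dB(A).

79.8 dB(A)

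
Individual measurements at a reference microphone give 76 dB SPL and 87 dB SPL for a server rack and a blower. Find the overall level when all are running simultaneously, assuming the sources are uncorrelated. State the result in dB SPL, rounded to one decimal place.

Incoherent sources combine by intensity addition: L_total = 10·log₁₀(Σ 10^(L_i/10)).
Σ 10^(L/10) = 10^(76/10) + 10^(87/10) = 5.410e+08.
L_total = 10·log₁₀(5.410e+08) = 87.33 dB SPL.

87.3 dB SPL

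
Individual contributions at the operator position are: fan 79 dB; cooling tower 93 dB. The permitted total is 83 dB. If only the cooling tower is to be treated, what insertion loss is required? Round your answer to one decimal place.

12.2 dB

The untreated sources together contribute 10^(79/10) = 7.943e+07, i.e. 79.00 dB.
To meet 83 dB overall, the treated cooling tower may contribute at most 10^(83/10) − 7.943e+07 = 1.201e+08, i.e. 80.80 dB.
Required insertion loss = 93 − 80.80 = 12.20 dB.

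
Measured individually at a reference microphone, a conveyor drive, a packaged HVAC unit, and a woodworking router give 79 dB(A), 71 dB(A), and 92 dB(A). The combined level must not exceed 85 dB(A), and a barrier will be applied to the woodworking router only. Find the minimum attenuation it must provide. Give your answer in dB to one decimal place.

Fixed contribution from the other sources: Σ 10^(L/10) = 10^(79/10) + 10^(71/10) = 9.202e+07 (79.64 dB(A)).
To meet 85 dB(A) overall, the treated woodworking router may contribute at most 10^(85/10) − 9.202e+07 = 2.242e+08, i.e. 83.51 dB(A).
So the woodworking router must be reduced from 92 to 83.51 dB(A): IL = 8.49 dB.

8.5 dB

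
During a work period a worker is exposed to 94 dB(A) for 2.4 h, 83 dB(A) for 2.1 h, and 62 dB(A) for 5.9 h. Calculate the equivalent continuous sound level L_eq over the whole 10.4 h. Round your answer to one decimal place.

The energy average is taken in the linear domain: L_eq = 10·log₁₀[(Σ tᵢ·10^(Lᵢ/10))/T], T = 10.4 h.
Σ tᵢ·10^(Lᵢ/10) = 2.4·10^(94/10) + 2.1·10^(83/10) + 5.9·10^(62/10) = 6.457e+09.
L_eq = 10·log₁₀(6.457e+09/10.4) = 87.93 dB(A).

87.9 dB(A)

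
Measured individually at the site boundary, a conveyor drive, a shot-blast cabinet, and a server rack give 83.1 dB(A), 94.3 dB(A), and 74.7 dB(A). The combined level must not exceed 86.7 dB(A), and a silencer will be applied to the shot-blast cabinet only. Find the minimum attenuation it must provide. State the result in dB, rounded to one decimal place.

10.6 dB

The untreated sources together contribute 10^(83.1/10) + 10^(74.7/10) = 2.337e+08, i.e. 83.69 dB(A).
To meet 86.7 dB(A) overall, the treated shot-blast cabinet may contribute at most 10^(86.7/10) − 2.337e+08 = 2.340e+08, i.e. 83.69 dB(A).
Required insertion loss = 94.3 − 83.69 = 10.61 dB.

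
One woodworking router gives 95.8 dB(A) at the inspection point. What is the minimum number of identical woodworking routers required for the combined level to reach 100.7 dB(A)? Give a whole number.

Need L₁ + 10·log₁₀ N ≥ 100.7, i.e. log₁₀ N ≥ 0.49.
N ≥ 10^(4.9/10) = 3.090, so N = 4.

4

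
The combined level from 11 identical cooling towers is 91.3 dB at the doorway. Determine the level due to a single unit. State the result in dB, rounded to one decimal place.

80.9 dB

For N identical incoherent sources L_total = L₁ + 10·log₁₀ N, so L₁ = 91.3 − 10·log₁₀(11) = 91.3 − 10.414.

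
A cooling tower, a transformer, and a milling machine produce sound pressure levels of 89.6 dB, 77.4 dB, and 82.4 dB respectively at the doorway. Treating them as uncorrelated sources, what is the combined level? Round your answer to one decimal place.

For uncorrelated sources the intensities add, so convert each level to linear form, sum, and take 10·log₁₀ of the total.
Σ 10^(L/10) = 10^(89.6/10) + 10^(77.4/10) + 10^(82.4/10) = 1.141e+09.
L_total = 10·log₁₀(1.141e+09) = 90.57 dB.

90.6 dB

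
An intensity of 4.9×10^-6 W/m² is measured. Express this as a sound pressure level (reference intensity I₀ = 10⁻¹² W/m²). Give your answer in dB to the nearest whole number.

I/I₀ = 4.9×10^-6/10⁻¹² = 4.9×10^6, and L = 10·log₁₀(I/I₀).
L = 10·(0.6902 + 6) = 66.90 dB.

67 dB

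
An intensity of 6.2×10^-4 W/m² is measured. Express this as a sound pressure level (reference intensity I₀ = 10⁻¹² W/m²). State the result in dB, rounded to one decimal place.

L = 10·log₁₀(I/I₀) = 10·log₁₀(6.2×10^-4/10⁻¹²) = 10·log₁₀(6.2×10^8).
L = 10·(0.7924 + 8) = 87.92 dB.

87.9 dB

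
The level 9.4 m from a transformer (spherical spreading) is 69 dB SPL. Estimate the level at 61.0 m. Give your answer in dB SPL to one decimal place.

Spherical spreading from a point source gives a 20·log₁₀(r₂/r₁) drop.
L₂ = 69 − 20·log₁₀(61.0/9.4) = 69 − 16.244 = 52.76 dB SPL.

52.8 dB SPL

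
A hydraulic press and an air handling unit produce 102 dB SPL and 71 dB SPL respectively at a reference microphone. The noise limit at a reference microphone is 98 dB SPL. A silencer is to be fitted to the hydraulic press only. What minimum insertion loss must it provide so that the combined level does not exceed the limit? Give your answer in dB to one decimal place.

4.0 dB

Fixed contribution from the other source: Σ 10^(L/10) = 10^(71/10) = 1.259e+07 (71.00 dB SPL).
The limit corresponds to 10^(98/10) = 6.310e+09; subtracting the fixed part leaves 6.297e+09 for the hydraulic press, i.e. 97.99 dB SPL.
Required insertion loss = 102 − 97.99 = 4.01 dB.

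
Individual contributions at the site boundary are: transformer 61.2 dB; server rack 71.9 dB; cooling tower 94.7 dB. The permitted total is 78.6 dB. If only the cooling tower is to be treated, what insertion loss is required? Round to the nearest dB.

The untreated sources together contribute 10^(61.2/10) + 10^(71.9/10) = 1.681e+07, i.e. 72.25 dB.
To meet 78.6 dB overall, the treated cooling tower may contribute at most 10^(78.6/10) − 1.681e+07 = 5.564e+07, i.e. 77.45 dB.
Required insertion loss = 94.7 − 77.45 = 17.25 dB.

17 dB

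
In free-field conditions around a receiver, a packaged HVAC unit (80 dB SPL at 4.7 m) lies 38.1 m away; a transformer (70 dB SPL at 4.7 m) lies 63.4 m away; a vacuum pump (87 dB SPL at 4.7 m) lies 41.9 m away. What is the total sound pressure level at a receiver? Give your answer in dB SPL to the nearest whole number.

69 dB SPL

First find each source's level at the receiver (point-source: −20·log₁₀(r/r_ref)), then combine on an intensity basis.
packaged HVAC unit: 80 − 20·log₁₀(38.1/4.7) = 80 − 18.18 = 61.82 dB SPL.
transformer: 70 − 20·log₁₀(63.4/4.7) = 70 − 22.60 = 47.40 dB SPL.
vacuum pump: 87 − 20·log₁₀(41.9/4.7) = 87 − 19.00 = 68.00 dB SPL.
Σ 10^(L/10) = 7.883e+06 → L_total = 10·log₁₀(7.883e+06) = 68.97 dB SPL.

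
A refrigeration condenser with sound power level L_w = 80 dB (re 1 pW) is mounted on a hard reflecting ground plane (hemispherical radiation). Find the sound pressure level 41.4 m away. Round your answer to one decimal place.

39.7 dB

The power spreads over a hemisphere of area 2π·r², so L_p = L_w − 10·log₁₀(2π·r²).
2π·r² = 1.077e+04 m², 10·log₁₀ of that is 40.322 dB.
L_p = 80 − 40.322 = 39.68 dB.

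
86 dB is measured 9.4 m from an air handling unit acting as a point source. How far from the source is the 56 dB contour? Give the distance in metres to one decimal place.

For a point source L₁ − L₂ = 20·log₁₀(r₂/r₁), so r₂ = r₁·10^((L₁−L₂)/20).
r₂ = 9.4·10^((86−56)/20) = 9.4·10^(30.0/20) = 297.25 m.

297.3 m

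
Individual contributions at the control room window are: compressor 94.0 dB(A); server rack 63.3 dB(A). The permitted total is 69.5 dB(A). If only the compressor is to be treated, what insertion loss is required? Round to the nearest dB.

26 dB

The untreated sources together contribute 10^(63.3/10) = 2.138e+06, i.e. 63.30 dB(A).
To meet 69.5 dB(A) overall, the treated compressor may contribute at most 10^(69.5/10) − 2.138e+06 = 6.775e+06, i.e. 68.31 dB(A).
So the compressor must be reduced from 94.0 to 68.31 dB(A): IL = 25.69 dB.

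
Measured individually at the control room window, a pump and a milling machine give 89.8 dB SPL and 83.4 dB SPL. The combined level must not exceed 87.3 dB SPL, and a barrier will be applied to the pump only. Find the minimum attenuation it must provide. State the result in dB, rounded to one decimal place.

4.8 dB

The untreated sources together contribute 10^(83.4/10) = 2.188e+08, i.e. 83.40 dB SPL.
The limit corresponds to 10^(87.3/10) = 5.370e+08; subtracting the fixed part leaves 3.183e+08 for the pump, i.e. 85.03 dB SPL.
So the pump must be reduced from 89.8 to 85.03 dB SPL: IL = 4.77 dB.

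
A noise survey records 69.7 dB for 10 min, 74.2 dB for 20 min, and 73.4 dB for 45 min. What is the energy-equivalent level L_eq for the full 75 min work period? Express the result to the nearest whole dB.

73 dB

The energy average is taken in the linear domain: L_eq = 10·log₁₀[(Σ tᵢ·10^(Lᵢ/10))/T], T = 75 min.
Σ tᵢ·10^(Lᵢ/10) = 10·10^(69.7/10) + 20·10^(74.2/10) + 45·10^(73.4/10) = 1.604e+09.
L_eq = 10·log₁₀(1.604e+09/75) = 73.30 dB.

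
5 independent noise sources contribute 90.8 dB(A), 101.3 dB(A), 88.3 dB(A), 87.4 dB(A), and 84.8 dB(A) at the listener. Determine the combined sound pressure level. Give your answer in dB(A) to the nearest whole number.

102 dB(A)

Incoherent sources combine by intensity addition: L_total = 10·log₁₀(Σ 10^(L_i/10)).
Σ 10^(L/10) = 10^(90.8/10) + 10^(101.3/10) + 10^(88.3/10) + 10^(87.4/10) + 10^(84.8/10) = 1.622e+10.
L_total = 10·log₁₀(1.622e+10) = 102.10 dB(A).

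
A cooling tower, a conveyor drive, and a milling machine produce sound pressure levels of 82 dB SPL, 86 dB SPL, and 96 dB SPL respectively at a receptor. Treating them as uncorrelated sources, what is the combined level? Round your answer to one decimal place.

Incoherent sources combine by intensity addition: L_total = 10·log₁₀(Σ 10^(L_i/10)).
Σ 10^(L/10) = 10^(82/10) + 10^(86/10) + 10^(96/10) = 4.538e+09.
L_total = 10·log₁₀(4.538e+09) = 96.57 dB SPL.

96.6 dB SPL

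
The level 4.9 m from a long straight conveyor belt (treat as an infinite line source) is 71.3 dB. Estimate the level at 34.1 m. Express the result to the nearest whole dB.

Line-source attenuation: ΔL = 10·log₁₀(r₂/r₁) = 10·log₁₀(34.1/4.9) = 8.426 dB.
L₂ = 71.3 − 10·log₁₀(34.1/4.9) = 71.3 − 8.426 = 62.87 dB.

63 dB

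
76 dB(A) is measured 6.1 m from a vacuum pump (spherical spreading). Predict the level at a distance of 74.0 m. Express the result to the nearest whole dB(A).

54 dB(A)

Point-source attenuation: ΔL = 20·log₁₀(r₂/r₁) = 20·log₁₀(74.0/6.1) = 21.678 dB.
L₂ = 76 − 20·log₁₀(74.0/6.1) = 76 − 21.678 = 54.32 dB(A).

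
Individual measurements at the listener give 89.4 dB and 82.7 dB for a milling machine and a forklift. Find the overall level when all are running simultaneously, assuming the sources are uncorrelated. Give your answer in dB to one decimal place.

Incoherent sources combine by intensity addition: L_total = 10·log₁₀(Σ 10^(L_i/10)).
Σ 10^(L/10) = 10^(89.4/10) + 10^(82.7/10) = 1.057e+09.
L_total = 10·log₁₀(1.057e+09) = 90.24 dB.

90.2 dB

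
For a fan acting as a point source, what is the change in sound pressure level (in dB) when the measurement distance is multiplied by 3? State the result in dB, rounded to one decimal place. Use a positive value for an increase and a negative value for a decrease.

-9.5 dB

A point source loses 6 dB per doubling of distance; generally ΔL = −20·log₁₀(r₂/r₁).
ΔL = −20·log₁₀(3) = -9.54 dB.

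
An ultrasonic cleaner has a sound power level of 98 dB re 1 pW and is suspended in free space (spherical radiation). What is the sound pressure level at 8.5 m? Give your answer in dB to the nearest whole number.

Free-field spherical radiation: L_p = L_w − 10·log₁₀(4π·r²), r = 8.5 m.
4π·r² = 907.9 m², 10·log₁₀ of that is 29.580 dB.
L_p = 98 − 29.580 = 68.42 dB.

68 dB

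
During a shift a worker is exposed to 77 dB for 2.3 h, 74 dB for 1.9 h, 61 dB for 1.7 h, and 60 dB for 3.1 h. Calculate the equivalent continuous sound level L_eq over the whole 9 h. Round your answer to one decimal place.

The energy average is taken in the linear domain: L_eq = 10·log₁₀[(Σ tᵢ·10^(Lᵢ/10))/T], T = 9 h.
Σ tᵢ·10^(Lᵢ/10) = 2.3·10^(77/10) + 1.9·10^(74/10) + 1.7·10^(61/10) + 3.1·10^(60/10) = 1.682e+08.
L_eq = 10·log₁₀(1.682e+08/9) = 72.72 dB.

72.7 dB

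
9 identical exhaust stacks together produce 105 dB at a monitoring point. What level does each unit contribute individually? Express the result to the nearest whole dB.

95 dB

For N identical incoherent sources L_total = L₁ + 10·log₁₀ N, so L₁ = 105 − 10·log₁₀(9) = 105 − 9.542.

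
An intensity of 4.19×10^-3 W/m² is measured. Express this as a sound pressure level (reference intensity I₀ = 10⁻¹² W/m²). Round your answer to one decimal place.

96.2 dB

Dividing by I₀ shifts the exponent by 12: I/I₀ = 4.19×10^9.
L = 10·(0.6222 + 9) = 96.22 dB.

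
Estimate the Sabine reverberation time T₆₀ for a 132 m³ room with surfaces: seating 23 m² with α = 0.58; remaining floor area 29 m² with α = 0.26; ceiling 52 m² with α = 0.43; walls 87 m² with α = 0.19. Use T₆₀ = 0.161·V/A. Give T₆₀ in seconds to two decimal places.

0.36 s

Total absorption A = 23·0.58 + 29·0.26 + 52·0.43 + 87·0.19 = 59.77 m² sabins.
T₆₀ = 0.161·V/A = 0.161·132/59.77 = 0.356 s.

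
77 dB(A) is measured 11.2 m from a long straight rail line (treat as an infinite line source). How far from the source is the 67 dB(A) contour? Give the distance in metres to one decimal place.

Line-source spreading drops the level by 10·log₁₀(r₂/r₁); inverting, r₂/r₁ = 10^(ΔL/10).
r₂ = 11.2·10^((77−67)/10) = 11.2·10^(10.0/10) = 112.00 m.

112.0 m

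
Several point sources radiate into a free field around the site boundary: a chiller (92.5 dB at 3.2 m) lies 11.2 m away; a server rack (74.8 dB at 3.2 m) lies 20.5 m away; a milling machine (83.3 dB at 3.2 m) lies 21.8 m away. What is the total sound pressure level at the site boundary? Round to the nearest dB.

Propagate each source to the receiver with L = L_ref − 20·log₁₀(r/r_ref), then add intensities.
chiller: 92.5 − 20·log₁₀(11.2/3.2) = 92.5 − 10.88 = 81.62 dB.
server rack: 74.8 − 20·log₁₀(20.5/3.2) = 74.8 − 16.13 = 58.67 dB.
milling machine: 83.3 − 20·log₁₀(21.8/3.2) = 83.3 − 16.67 = 66.63 dB.
Σ 10^(L/10) = 1.505e+08 → L_total = 10·log₁₀(1.505e+08) = 81.78 dB.

82 dB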